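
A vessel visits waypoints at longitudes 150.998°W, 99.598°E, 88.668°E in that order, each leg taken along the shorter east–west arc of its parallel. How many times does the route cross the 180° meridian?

1

Leg 1: -150.998° → +99.598°, shortest Δλ = -109.404° (west) — crosses 180°.
Leg 2: +99.598° → +88.668°, shortest Δλ = -10.93° (west) — does not cross 180°.
Total crossings: 1.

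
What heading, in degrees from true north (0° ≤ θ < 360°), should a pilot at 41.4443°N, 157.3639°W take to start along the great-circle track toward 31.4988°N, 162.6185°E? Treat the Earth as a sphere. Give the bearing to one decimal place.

Δλ = 162.6185 − -157.3639 = 319.9824°; wrapped into (−180°, 180°]: -40.0176°.
θ = atan2( sin Δλ · cos φ₂ , cos φ₁ · sin φ₂ − sin φ₁ · cos φ₂ · cos Δλ )
  = atan2(-0.54827, -0.04056) = -94.231° → normalised to [0°, 360°): 265.769°.

265.8°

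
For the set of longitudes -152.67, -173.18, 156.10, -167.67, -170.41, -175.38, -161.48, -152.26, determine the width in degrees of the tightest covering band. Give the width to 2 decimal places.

Sort the longitudes: -175.38°, -173.18°, -170.41°, -167.67°, -161.48°, -152.67°, -152.26°, +156.10°.
Eastward gaps between consecutive values (wrapping around): 2.20°, 2.77°, 2.74°, 6.19°, 8.81°, 0.41°, 308.36°, 28.52°.
Largest gap = 308.36° ⇒ minimal covering band is its complement: 360° − 308.36° = 51.64°.
Band runs from +156.10° eastward to -152.26°, crossing the antimeridian.

51.64°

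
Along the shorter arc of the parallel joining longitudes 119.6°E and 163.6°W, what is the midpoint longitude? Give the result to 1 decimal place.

Signed shortest Δλ from +119.6° to -163.6° is +76.8°.
Midpoint longitude = +119.6° + (+76.8°)/2 = +119.6° + 38.4° = +158.0°.
(The naïve average (+119.6 + -163.6)/2 = -22.0° is on the wrong side of the globe.)

158.0°E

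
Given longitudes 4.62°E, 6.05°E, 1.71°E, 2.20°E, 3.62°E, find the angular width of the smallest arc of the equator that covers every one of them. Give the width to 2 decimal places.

4.34°

Sort the longitudes: +1.71°, +2.20°, +3.62°, +4.62°, +6.05°.
Eastward gaps between consecutive values (wrapping around): 0.49°, 1.42°, 1.00°, 1.43°, 355.66°.
Largest gap = 355.66° ⇒ minimal covering band is its complement: 360° − 355.66° = 4.34°.
Band runs from +1.71° eastward to +6.05°.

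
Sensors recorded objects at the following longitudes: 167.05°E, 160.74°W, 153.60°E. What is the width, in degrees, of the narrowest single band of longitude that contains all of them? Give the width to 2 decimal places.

45.66°

Sort the longitudes: -160.74°, +153.60°, +167.05°.
Eastward gaps between consecutive values (wrapping around): 314.34°, 13.45°, 32.21°.
Largest gap = 314.34° ⇒ minimal covering band is its complement: 360° − 314.34° = 45.66°.
Band runs from +153.60° eastward to -160.74°, crossing the antimeridian.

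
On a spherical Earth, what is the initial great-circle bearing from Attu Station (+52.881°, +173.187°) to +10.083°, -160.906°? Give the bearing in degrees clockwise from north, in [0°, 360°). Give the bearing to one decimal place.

Δλ = -160.906 − 173.187 = -334.093°; wrapped into (−180°, 180°]: 25.907°.
θ = atan2( sin Δλ · cos φ₂ , cos φ₁ · sin φ₂ − sin φ₁ · cos φ₂ · cos Δλ )
  = atan2(0.43016, -0.60052) = 144.385° → normalised to [0°, 360°): 144.385°.

144.4°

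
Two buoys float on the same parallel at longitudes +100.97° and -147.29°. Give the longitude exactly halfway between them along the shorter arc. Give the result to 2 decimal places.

Signed shortest Δλ from +100.97° to -147.29° is +111.74°.
Midpoint longitude = +100.97° + (+111.74°)/2 = +100.97° + 55.87° = +156.84°.
(The naïve average (+100.97 + -147.29)/2 = -23.16° is on the wrong side of the globe.)

+156.84°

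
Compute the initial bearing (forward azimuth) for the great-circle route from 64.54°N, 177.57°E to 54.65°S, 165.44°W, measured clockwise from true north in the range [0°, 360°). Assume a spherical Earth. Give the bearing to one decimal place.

168.8°

Δλ = -165.44 − 177.57 = -343.01°; wrapped into (−180°, 180°]: 16.99°.
θ = atan2( sin Δλ · cos φ₂ , cos φ₁ · sin φ₂ − sin φ₁ · cos φ₂ · cos Δλ )
  = atan2(0.16906, -0.85021) = 168.754° → normalised to [0°, 360°): 168.754°.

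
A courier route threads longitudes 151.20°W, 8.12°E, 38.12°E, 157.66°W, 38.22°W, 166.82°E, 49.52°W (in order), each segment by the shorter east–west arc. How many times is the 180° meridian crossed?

Leg 1: -151.20° → +8.12°, shortest Δλ = 159.32° (east) — does not cross 180°.
Leg 2: +8.12° → +38.12°, shortest Δλ = 30.0° (east) — does not cross 180°.
Leg 3: +38.12° → -157.66°, shortest Δλ = 164.22° (east) — crosses 180°.
Leg 4: -157.66° → -38.22°, shortest Δλ = 119.44° (east) — does not cross 180°.
Leg 5: -38.22° → +166.82°, shortest Δλ = -154.96° (west) — crosses 180°.
Leg 6: +166.82° → -49.52°, shortest Δλ = 143.66° (east) — crosses 180°.
Total crossings: 3.

3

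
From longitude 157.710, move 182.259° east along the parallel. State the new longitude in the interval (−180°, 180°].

-20.031°

Start at +157.710°; shift +182.259° → +339.969°.
+339.969° lies outside (−180°, 180°]; subtract 360° → -20.031°.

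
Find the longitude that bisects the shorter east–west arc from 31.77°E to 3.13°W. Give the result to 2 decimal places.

14.32°E

Signed shortest Δλ from +31.77° to -3.13° is -34.90°.
Midpoint longitude = +31.77° + (-34.90°)/2 = +31.77° − 17.45° = +14.32°.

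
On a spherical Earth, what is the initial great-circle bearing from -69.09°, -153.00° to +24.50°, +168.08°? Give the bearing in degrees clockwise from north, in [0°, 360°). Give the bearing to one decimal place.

Δλ = 168.08 − -153.00 = 321.08°; wrapped into (−180°, 180°]: -38.92°.
θ = atan2( sin Δλ · cos φ₂ , cos φ₁ · sin φ₂ − sin φ₁ · cos φ₂ · cos Δλ )
  = atan2(-0.57167, 0.80935) = -35.235° → normalised to [0°, 360°): 324.765°.

324.8°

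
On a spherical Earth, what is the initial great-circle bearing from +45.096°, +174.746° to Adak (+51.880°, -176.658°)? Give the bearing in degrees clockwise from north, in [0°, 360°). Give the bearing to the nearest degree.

37°

Δλ = -176.658 − 174.746 = -351.404°; wrapped into (−180°, 180°]: 8.596°.
θ = atan2( sin Δλ · cos φ₂ , cos φ₁ · sin φ₂ − sin φ₁ · cos φ₂ · cos Δλ )
  = atan2(0.09227, 0.12304) = 36.866° → normalised to [0°, 360°): 36.866°.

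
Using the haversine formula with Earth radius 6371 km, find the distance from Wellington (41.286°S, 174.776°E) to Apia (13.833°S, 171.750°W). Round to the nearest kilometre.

Δλ = -171.750 − 174.776 = -346.526°; wrapped into (−180°, 180°]: 13.474°.
Δφ = -13.833 − -41.286 = 27.453°.
a = sin²(Δφ/2) + cos φ₁ · cos φ₂ · sin²(Δλ/2) = 0.066347.
c = 2·atan2(√a, √(1−a)) = 0.52103 rad → d = 6371·c ≈ 3319.48 km.

3319 km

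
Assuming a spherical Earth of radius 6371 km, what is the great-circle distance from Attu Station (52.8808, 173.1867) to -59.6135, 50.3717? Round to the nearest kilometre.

Δλ = 50.3717 − 173.1867 = -122.8150°.
Δφ = -59.6135 − 52.8808 = -112.4943°.
a = sin²(Δφ/2) + cos φ₁ · cos φ₂ · sin²(Δλ/2) = 0.926637.
c = 2·atan2(√a, √(1−a)) = 2.59303 rad → d = 6371·c ≈ 16520.19 km.

16520 km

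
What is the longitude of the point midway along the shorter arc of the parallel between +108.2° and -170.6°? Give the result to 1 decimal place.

+148.8°

Signed shortest Δλ from +108.2° to -170.6° is +81.2°.
Midpoint longitude = +108.2° + (+81.2°)/2 = +108.2° + 40.6° = +148.8°.
(The naïve average (+108.2 + -170.6)/2 = -31.2° is on the wrong side of the globe.)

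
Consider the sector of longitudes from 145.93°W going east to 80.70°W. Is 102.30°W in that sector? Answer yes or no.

Band width going east from -145.93° to -80.70°: ((-80.70 − -145.93) mod 360) = 65.23°.
Offset of -102.30° east of the west edge: ((-102.30 − -145.93) mod 360) = 43.63°.
43.63° ≤ 65.23° ⇒ inside.

Yes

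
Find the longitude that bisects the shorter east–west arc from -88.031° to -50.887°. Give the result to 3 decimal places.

Signed shortest Δλ from -88.031° to -50.887° is +37.144°.
Midpoint longitude = -88.031° + (+37.144°)/2 = -88.031° + 18.572° = -69.459°.

-69.459°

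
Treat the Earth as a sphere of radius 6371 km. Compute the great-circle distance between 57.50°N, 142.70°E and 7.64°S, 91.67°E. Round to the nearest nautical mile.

4631 nmi

Δλ = 91.67 − 142.70 = -51.03°.
Δφ = -7.64 − 57.50 = -65.14°.
a = sin²(Δφ/2) + cos φ₁ · cos φ₂ · sin²(Δλ/2) = 0.388606.
c = 2·atan2(√a, √(1−a)) = 1.34612 rad → d = 6371·c ≈ 8576.15 km ≈ 4630.75 nmi.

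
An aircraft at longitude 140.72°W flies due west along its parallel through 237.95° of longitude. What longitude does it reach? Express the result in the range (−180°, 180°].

Start at -140.72°; shift −237.95° → -378.67°.
-378.67° lies outside (−180°, 180°]; add 360° → -18.67°.

18.67°W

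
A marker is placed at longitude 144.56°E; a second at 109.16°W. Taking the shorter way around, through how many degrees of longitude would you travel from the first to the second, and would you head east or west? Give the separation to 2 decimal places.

Raw difference: -109.16 − 144.56 = -253.72°.
Normalise into (−180°, 180°]: -253.72° + 360° = 106.28°.
Positive ⇒ the second point lies to the east; separation 106.28°.

106.28° east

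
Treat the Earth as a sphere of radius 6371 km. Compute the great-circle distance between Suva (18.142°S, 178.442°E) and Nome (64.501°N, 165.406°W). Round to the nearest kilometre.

9293 km

Δλ = -165.406 − 178.442 = -343.848°; wrapped into (−180°, 180°]: 16.152°.
Δφ = 64.501 − -18.142 = 82.643°.
a = sin²(Δφ/2) + cos φ₁ · cos φ₂ · sin²(Δλ/2) = 0.444048.
c = 2·atan2(√a, √(1−a)) = 1.45866 rad → d = 6371·c ≈ 9293.11 km.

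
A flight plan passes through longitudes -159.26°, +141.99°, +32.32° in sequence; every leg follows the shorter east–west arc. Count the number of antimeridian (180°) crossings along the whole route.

Leg 1: -159.26° → +141.99°, shortest Δλ = -58.75° (west) — crosses 180°.
Leg 2: +141.99° → +32.32°, shortest Δλ = -109.67° (west) — does not cross 180°.
Total crossings: 1.

1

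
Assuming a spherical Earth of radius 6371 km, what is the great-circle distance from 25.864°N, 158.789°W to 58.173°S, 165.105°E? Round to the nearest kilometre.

9926 km

Δλ = 165.105 − -158.789 = 323.894°; wrapped into (−180°, 180°]: -36.106°.
Δφ = -58.173 − 25.864 = -84.037°.
a = sin²(Δφ/2) + cos φ₁ · cos φ₂ · sin²(Δλ/2) = 0.493629.
c = 2·atan2(√a, √(1−a)) = 1.55805 rad → d = 6371·c ≈ 9926.36 km.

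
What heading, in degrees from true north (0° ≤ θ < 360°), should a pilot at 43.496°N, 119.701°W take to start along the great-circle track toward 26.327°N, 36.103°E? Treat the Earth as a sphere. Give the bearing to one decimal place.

22.6°

Δλ = 36.103 − -119.701 = 155.804°.
θ = atan2( sin Δλ · cos φ₂ , cos φ₁ · sin φ₂ − sin φ₁ · cos φ₂ · cos Δλ )
  = atan2(0.36735, 0.88444) = 22.555° → normalised to [0°, 360°): 22.555°.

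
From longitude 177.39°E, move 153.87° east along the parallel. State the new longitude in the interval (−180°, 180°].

28.74°W

Start at +177.39°; shift +153.87° → +331.26°.
+331.26° lies outside (−180°, 180°]; subtract 360° → -28.74°.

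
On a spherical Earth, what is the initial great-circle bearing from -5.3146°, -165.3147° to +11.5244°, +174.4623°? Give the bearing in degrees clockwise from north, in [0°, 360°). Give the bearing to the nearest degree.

Δλ = 174.4623 − -165.3147 = 339.7770°; wrapped into (−180°, 180°]: -20.2230°.
θ = atan2( sin Δλ · cos φ₂ , cos φ₁ · sin φ₂ − sin φ₁ · cos φ₂ · cos Δλ )
  = atan2(-0.33871, 0.28409) = -50.012° → normalised to [0°, 360°): 309.988°.

310°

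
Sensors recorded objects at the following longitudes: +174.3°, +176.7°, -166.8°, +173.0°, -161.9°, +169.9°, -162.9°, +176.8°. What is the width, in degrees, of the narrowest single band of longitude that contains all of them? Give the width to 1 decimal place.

28.2°

Sort the longitudes: -166.8°, -162.9°, -161.9°, +169.9°, +173.0°, +174.3°, +176.7°, +176.8°.
Eastward gaps between consecutive values (wrapping around): 3.9°, 1.0°, 331.8°, 3.1°, 1.3°, 2.4°, 0.1°, 16.4°.
Largest gap = 331.8° ⇒ minimal covering band is its complement: 360° − 331.8° = 28.2°.
Band runs from +169.9° eastward to -161.9°, crossing the antimeridian.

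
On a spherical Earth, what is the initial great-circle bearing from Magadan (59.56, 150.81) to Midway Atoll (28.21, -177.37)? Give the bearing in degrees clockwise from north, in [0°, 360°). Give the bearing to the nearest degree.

Δλ = -177.37 − 150.81 = -328.18°; wrapped into (−180°, 180°]: 31.82°.
θ = atan2( sin Δλ · cos φ₂ , cos φ₁ · sin φ₂ − sin φ₁ · cos φ₂ · cos Δλ )
  = atan2(0.46463, -0.40608) = 131.153° → normalised to [0°, 360°): 131.153°.

131°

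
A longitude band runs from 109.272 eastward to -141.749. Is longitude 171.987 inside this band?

Yes

Band width going east from +109.272° to -141.749°: ((-141.749 − 109.272) mod 360) = 108.979°.
Offset of +171.987° east of the west edge: ((171.987 − 109.272) mod 360) = 62.715°.
62.715° ≤ 108.979° ⇒ inside.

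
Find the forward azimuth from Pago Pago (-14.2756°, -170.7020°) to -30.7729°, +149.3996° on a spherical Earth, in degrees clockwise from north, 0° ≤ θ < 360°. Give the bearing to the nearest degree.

Δλ = 149.3996 − -170.7020 = 320.1016°; wrapped into (−180°, 180°]: -39.8984°.
θ = atan2( sin Δλ · cos φ₂ , cos φ₁ · sin φ₂ − sin φ₁ · cos φ₂ · cos Δλ )
  = atan2(-0.55112, -0.33330) = -121.164° → normalised to [0°, 360°): 238.836°.

239°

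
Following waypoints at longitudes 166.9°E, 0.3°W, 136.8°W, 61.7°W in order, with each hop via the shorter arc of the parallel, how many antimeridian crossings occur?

Leg 1: +166.9° → -0.3°, shortest Δλ = -167.2° (west) — does not cross 180°.
Leg 2: -0.3° → -136.8°, shortest Δλ = -136.5° (west) — does not cross 180°.
Leg 3: -136.8° → -61.7°, shortest Δλ = 75.1° (east) — does not cross 180°.
Total crossings: 0.

0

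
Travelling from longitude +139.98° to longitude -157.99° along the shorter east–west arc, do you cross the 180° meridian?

Naïve |-157.99 − 139.98| = 297.97° > 180°, so the shorter arc goes the other way round — across 180°.
Signed shortest Δλ = ((-157.99 − 139.98 + 180) mod 360) − 180 = 62.03°.
Going east by 62.03° from +139.98° passes through 180° before reaching -157.99°.

Yes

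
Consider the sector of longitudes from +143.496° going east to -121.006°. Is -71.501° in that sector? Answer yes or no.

No

Band width going east from +143.496° to -121.006°: ((-121.006 − 143.496) mod 360) = 95.498°.
Offset of -71.501° east of the west edge: ((-71.501 − 143.496) mod 360) = 145.003°.
145.003° > 95.498° ⇒ outside.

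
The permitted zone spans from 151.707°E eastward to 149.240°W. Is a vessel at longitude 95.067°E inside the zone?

No

Band width going east from +151.707° to -149.240°: ((-149.240 − 151.707) mod 360) = 59.053°.
Offset of +95.067° east of the west edge: ((95.067 − 151.707) mod 360) = 303.360°.
303.360° > 59.053° ⇒ outside.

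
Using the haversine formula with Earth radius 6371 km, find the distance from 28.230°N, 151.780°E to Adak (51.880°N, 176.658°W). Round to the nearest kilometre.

3706 km

Δλ = -176.658 − 151.780 = -328.438°; wrapped into (−180°, 180°]: 31.562°.
Δφ = 51.880 − 28.230 = 23.650°.
a = sin²(Δφ/2) + cos φ₁ · cos φ₂ · sin²(Δλ/2) = 0.082221.
c = 2·atan2(√a, √(1−a)) = 0.58165 rad → d = 6371·c ≈ 3705.68 km.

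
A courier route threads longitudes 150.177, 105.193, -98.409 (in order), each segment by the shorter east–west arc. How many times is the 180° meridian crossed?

1

Leg 1: +150.177° → +105.193°, shortest Δλ = -44.984° (west) — does not cross 180°.
Leg 2: +105.193° → -98.409°, shortest Δλ = 156.398° (east) — crosses 180°.
Total crossings: 1.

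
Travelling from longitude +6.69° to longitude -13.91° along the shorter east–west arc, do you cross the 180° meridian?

No

Signed shortest Δλ = ((-13.91 − 6.69 + 180) mod 360) − 180 = -20.6°.
Going west by 20.6° from +6.69° reaches -13.91° without touching 180°.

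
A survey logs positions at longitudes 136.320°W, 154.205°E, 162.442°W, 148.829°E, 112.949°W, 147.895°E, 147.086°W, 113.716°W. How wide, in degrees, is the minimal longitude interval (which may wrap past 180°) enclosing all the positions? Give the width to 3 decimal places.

Sort the longitudes: -162.442°, -147.086°, -136.320°, -113.716°, -112.949°, +147.895°, +148.829°, +154.205°.
Eastward gaps between consecutive values (wrapping around): 15.356°, 10.766°, 22.604°, 0.767°, 260.844°, 0.934°, 5.376°, 43.353°.
Largest gap = 260.844° ⇒ minimal covering band is its complement: 360° − 260.844° = 99.156°.
Band runs from +147.895° eastward to -112.949°, crossing the antimeridian.

99.156°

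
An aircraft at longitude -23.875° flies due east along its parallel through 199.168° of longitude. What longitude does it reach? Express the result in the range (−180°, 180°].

Start at -23.875°; shift +199.168° → +175.293°.
+175.293° already lies in (−180°, 180°].

+175.293°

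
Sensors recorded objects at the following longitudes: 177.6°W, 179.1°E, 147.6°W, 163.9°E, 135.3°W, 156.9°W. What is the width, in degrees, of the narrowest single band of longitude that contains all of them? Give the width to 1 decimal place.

60.8°

Sort the longitudes: -177.6°, -156.9°, -147.6°, -135.3°, +163.9°, +179.1°.
Eastward gaps between consecutive values (wrapping around): 20.7°, 9.3°, 12.3°, 299.2°, 15.2°, 3.3°.
Largest gap = 299.2° ⇒ minimal covering band is its complement: 360° − 299.2° = 60.8°.
Band runs from +163.9° eastward to -135.3°, crossing the antimeridian.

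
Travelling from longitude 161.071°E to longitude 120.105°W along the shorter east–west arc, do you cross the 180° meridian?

Yes

Naïve |-120.105 − 161.071| = 281.176° > 180°, so the shorter arc goes the other way round — across 180°.
Signed shortest Δλ = ((-120.105 − 161.071 + 180) mod 360) − 180 = 78.824°.
Going east by 78.824° from +161.071° passes through 180° before reaching -120.105°.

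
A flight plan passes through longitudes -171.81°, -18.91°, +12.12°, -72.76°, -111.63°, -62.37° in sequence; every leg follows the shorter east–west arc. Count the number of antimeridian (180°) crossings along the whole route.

0

Leg 1: -171.81° → -18.91°, shortest Δλ = 152.9° (east) — does not cross 180°.
Leg 2: -18.91° → +12.12°, shortest Δλ = 31.03° (east) — does not cross 180°.
Leg 3: +12.12° → -72.76°, shortest Δλ = -84.88° (west) — does not cross 180°.
Leg 4: -72.76° → -111.63°, shortest Δλ = -38.87° (west) — does not cross 180°.
Leg 5: -111.63° → -62.37°, shortest Δλ = 49.26° (east) — does not cross 180°.
Total crossings: 0.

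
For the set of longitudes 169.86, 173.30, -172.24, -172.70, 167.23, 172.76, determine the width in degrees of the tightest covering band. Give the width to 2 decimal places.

20.53°

Sort the longitudes: -172.70°, -172.24°, +167.23°, +169.86°, +172.76°, +173.30°.
Eastward gaps between consecutive values (wrapping around): 0.46°, 339.47°, 2.63°, 2.90°, 0.54°, 14.00°.
Largest gap = 339.47° ⇒ minimal covering band is its complement: 360° − 339.47° = 20.53°.
Band runs from +167.23° eastward to -172.24°, crossing the antimeridian.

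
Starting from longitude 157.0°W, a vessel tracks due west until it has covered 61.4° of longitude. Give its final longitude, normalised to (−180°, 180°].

141.6°E

Start at -157.0°; shift −61.4° → -218.4°.
-218.4° lies outside (−180°, 180°]; add 360° → +141.6°.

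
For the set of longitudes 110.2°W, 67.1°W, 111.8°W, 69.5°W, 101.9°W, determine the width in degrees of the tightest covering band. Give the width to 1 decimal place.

Sort the longitudes: -111.8°, -110.2°, -101.9°, -69.5°, -67.1°.
Eastward gaps between consecutive values (wrapping around): 1.6°, 8.3°, 32.4°, 2.4°, 315.3°.
Largest gap = 315.3° ⇒ minimal covering band is its complement: 360° − 315.3° = 44.7°.
Band runs from -111.8° eastward to -67.1°.

44.7°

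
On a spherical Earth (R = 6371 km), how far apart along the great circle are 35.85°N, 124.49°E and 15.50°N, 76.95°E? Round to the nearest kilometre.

5210 km

Δλ = 76.95 − 124.49 = -47.54°.
Δφ = 15.50 − 35.85 = -20.35°.
a = sin²(Δφ/2) + cos φ₁ · cos φ₂ · sin²(Δλ/2) = 0.158102.
c = 2·atan2(√a, √(1−a)) = 0.81784 rad → d = 6371·c ≈ 5210.49 km.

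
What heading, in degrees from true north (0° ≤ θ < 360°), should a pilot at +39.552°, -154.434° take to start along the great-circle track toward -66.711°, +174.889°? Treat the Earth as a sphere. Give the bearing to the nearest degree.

192°

Δλ = 174.889 − -154.434 = 329.323°; wrapped into (−180°, 180°]: -30.677°.
θ = atan2( sin Δλ · cos φ₂ , cos φ₁ · sin φ₂ − sin φ₁ · cos φ₂ · cos Δλ )
  = atan2(-0.20172, -0.92475) = -167.695° → normalised to [0°, 360°): 192.305°.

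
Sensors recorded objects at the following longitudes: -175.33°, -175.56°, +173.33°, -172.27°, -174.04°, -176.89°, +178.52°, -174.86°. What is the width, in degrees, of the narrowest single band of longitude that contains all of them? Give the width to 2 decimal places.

14.40°

Sort the longitudes: -176.89°, -175.56°, -175.33°, -174.86°, -174.04°, -172.27°, +173.33°, +178.52°.
Eastward gaps between consecutive values (wrapping around): 1.33°, 0.23°, 0.47°, 0.82°, 1.77°, 345.60°, 5.19°, 4.59°.
Largest gap = 345.60° ⇒ minimal covering band is its complement: 360° − 345.60° = 14.40°.
Band runs from +173.33° eastward to -172.27°, crossing the antimeridian.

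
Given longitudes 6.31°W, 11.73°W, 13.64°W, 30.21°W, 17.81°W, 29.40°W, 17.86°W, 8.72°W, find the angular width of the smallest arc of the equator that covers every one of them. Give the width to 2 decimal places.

Sort the longitudes: -30.21°, -29.40°, -17.86°, -17.81°, -13.64°, -11.73°, -8.72°, -6.31°.
Eastward gaps between consecutive values (wrapping around): 0.81°, 11.54°, 0.05°, 4.17°, 1.91°, 3.01°, 2.41°, 336.10°.
Largest gap = 336.10° ⇒ minimal covering band is its complement: 360° − 336.10° = 23.90°.
Band runs from -30.21° eastward to -6.31°.

23.90°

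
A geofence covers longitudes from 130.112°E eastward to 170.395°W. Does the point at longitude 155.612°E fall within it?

Yes

Band width going east from +130.112° to -170.395°: ((-170.395 − 130.112) mod 360) = 59.493°.
Offset of +155.612° east of the west edge: ((155.612 − 130.112) mod 360) = 25.500°.
25.500° ≤ 59.493° ⇒ inside.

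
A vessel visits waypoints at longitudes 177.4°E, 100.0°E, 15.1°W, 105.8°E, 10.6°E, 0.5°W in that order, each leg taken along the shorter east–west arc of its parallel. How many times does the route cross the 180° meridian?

0

Leg 1: +177.4° → +100.0°, shortest Δλ = -77.4° (west) — does not cross 180°.
Leg 2: +100.0° → -15.1°, shortest Δλ = -115.1° (west) — does not cross 180°.
Leg 3: -15.1° → +105.8°, shortest Δλ = 120.9° (east) — does not cross 180°.
Leg 4: +105.8° → +10.6°, shortest Δλ = -95.2° (west) — does not cross 180°.
Leg 5: +10.6° → -0.5°, shortest Δλ = -11.1° (west) — does not cross 180°.
Total crossings: 0.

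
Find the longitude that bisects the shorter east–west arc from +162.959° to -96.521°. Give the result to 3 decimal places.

Signed shortest Δλ from +162.959° to -96.521° is +100.520°.
Midpoint longitude = +162.959° + (+100.520°)/2 = +162.959° + 50.260° = +213.219°.
Normalise into (−180°, 180°]: -146.781°.
(The naïve average (+162.959 + -96.521)/2 = 33.219° is on the wrong side of the globe.)

-146.781°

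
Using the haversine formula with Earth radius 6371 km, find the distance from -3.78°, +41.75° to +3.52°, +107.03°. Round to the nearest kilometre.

7299 km

Δλ = 107.03 − 41.75 = 65.28°.
Δφ = 3.52 − -3.78 = 7.30°.
a = sin²(Δφ/2) + cos φ₁ · cos φ₂ · sin²(Δλ/2) = 0.293780.
c = 2·atan2(√a, √(1−a)) = 1.14567 rad → d = 6371·c ≈ 7299.04 km.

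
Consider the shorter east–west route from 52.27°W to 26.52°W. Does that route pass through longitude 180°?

No

Signed shortest Δλ = ((-26.52 − -52.27 + 180) mod 360) − 180 = 25.75°.
Going east by 25.75° from -52.27° reaches -26.52° without touching 180°.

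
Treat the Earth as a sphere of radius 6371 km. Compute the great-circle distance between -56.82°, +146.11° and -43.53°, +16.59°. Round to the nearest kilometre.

7906 km

Δλ = 16.59 − 146.11 = -129.52°.
Δφ = -43.53 − -56.82 = 13.29°.
a = sin²(Δφ/2) + cos φ₁ · cos φ₂ · sin²(Δλ/2) = 0.338025.
c = 2·atan2(√a, √(1−a)) = 1.24089 rad → d = 6371·c ≈ 7905.74 km.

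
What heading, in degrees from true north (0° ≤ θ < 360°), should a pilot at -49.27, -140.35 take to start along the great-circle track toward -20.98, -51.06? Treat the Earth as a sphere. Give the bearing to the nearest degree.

Δλ = -51.06 − -140.35 = 89.29°.
θ = atan2( sin Δλ · cos φ₂ , cos φ₁ · sin φ₂ − sin φ₁ · cos φ₂ · cos Δλ )
  = atan2(0.93363, -0.22485) = 103.541° → normalised to [0°, 360°): 103.541°.

104°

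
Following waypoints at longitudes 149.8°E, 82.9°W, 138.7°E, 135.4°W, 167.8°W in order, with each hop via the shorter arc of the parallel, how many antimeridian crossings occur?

Leg 1: +149.8° → -82.9°, shortest Δλ = 127.3° (east) — crosses 180°.
Leg 2: -82.9° → +138.7°, shortest Δλ = -138.4° (west) — crosses 180°.
Leg 3: +138.7° → -135.4°, shortest Δλ = 85.9° (east) — crosses 180°.
Leg 4: -135.4° → -167.8°, shortest Δλ = -32.4° (west) — does not cross 180°.
Total crossings: 3.

3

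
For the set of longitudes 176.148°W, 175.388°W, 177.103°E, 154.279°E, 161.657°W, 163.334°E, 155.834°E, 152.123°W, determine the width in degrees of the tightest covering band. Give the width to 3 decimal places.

53.598°

Sort the longitudes: -176.148°, -175.388°, -161.657°, -152.123°, +154.279°, +155.834°, +163.334°, +177.103°.
Eastward gaps between consecutive values (wrapping around): 0.760°, 13.731°, 9.534°, 306.402°, 1.555°, 7.500°, 13.769°, 6.749°.
Largest gap = 306.402° ⇒ minimal covering band is its complement: 360° − 306.402° = 53.598°.
Band runs from +154.279° eastward to -152.123°, crossing the antimeridian.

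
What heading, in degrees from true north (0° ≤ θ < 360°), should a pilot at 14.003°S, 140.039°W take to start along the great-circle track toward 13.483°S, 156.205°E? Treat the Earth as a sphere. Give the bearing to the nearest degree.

262°

Δλ = 156.205 − -140.039 = 296.244°; wrapped into (−180°, 180°]: -63.756°.
θ = atan2( sin Δλ · cos φ₂ , cos φ₁ · sin φ₂ − sin φ₁ · cos φ₂ · cos Δλ )
  = atan2(-0.87220, -0.12218) = -97.974° → normalised to [0°, 360°): 262.026°.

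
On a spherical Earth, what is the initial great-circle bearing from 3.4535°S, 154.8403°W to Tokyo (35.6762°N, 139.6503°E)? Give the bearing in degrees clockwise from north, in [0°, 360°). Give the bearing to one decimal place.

309.2°

Δλ = 139.6503 − -154.8403 = 294.4906°; wrapped into (−180°, 180°]: -65.5094°.
θ = atan2( sin Δλ · cos φ₂ , cos φ₁ · sin φ₂ − sin φ₁ · cos φ₂ · cos Δλ )
  = atan2(-0.73924, 0.60243) = -50.822° → normalised to [0°, 360°): 309.178°.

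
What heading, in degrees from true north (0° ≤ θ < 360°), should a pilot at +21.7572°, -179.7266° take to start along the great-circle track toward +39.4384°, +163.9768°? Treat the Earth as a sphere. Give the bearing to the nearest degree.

325°

Δλ = 163.9768 − -179.7266 = 343.7034°; wrapped into (−180°, 180°]: -16.2966°.
θ = atan2( sin Δλ · cos φ₂ , cos φ₁ · sin φ₂ − sin φ₁ · cos φ₂ · cos Δλ )
  = atan2(-0.21672, 0.31522) = -34.509° → normalised to [0°, 360°): 325.491°.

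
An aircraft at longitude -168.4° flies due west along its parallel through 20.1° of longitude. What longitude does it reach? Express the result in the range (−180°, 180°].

Start at -168.4°; shift −20.1° → -188.5°.
-188.5° lies outside (−180°, 180°]; add 360° → +171.5°.

+171.5°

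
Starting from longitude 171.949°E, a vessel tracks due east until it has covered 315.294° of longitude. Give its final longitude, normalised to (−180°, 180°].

127.243°E

Start at +171.949°; shift +315.294° → +487.243°.
+487.243° lies outside (−180°, 180°]; subtract 360° → +127.243°.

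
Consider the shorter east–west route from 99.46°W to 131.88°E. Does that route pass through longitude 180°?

Naïve |131.88 − -99.46| = 231.34° > 180°, so the shorter arc goes the other way round — across 180°.
Signed shortest Δλ = ((131.88 − -99.46 + 180) mod 360) − 180 = -128.66°.
Going west by 128.66° from -99.46° passes through 180° before reaching +131.88°.

Yes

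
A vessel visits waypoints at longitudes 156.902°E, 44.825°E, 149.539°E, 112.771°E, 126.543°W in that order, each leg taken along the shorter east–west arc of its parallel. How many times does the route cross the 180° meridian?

1

Leg 1: +156.902° → +44.825°, shortest Δλ = -112.077° (west) — does not cross 180°.
Leg 2: +44.825° → +149.539°, shortest Δλ = 104.714° (east) — does not cross 180°.
Leg 3: +149.539° → +112.771°, shortest Δλ = -36.768° (west) — does not cross 180°.
Leg 4: +112.771° → -126.543°, shortest Δλ = 120.686° (east) — crosses 180°.
Total crossings: 1.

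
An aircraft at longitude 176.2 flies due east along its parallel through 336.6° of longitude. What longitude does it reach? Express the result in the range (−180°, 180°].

+152.8°

Start at +176.2°; shift +336.6° → +512.8°.
+512.8° lies outside (−180°, 180°]; subtract 360° → +152.8°.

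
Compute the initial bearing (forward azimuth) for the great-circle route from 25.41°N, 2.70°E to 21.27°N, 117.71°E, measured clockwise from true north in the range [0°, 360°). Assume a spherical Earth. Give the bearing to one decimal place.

59.5°

Δλ = 117.71 − 2.70 = 115.01°.
θ = atan2( sin Δλ · cos φ₂ , cos φ₁ · sin φ₂ − sin φ₁ · cos φ₂ · cos Δλ )
  = atan2(0.84450, 0.49672) = 59.537° → normalised to [0°, 360°): 59.537°.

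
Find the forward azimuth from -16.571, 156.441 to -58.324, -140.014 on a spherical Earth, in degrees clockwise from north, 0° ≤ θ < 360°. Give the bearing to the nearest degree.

148°

Δλ = -140.014 − 156.441 = -296.455°; wrapped into (−180°, 180°]: 63.545°.
θ = atan2( sin Δλ · cos φ₂ , cos φ₁ · sin φ₂ − sin φ₁ · cos φ₂ · cos Δλ )
  = atan2(0.47013, -0.74897) = 147.883° → normalised to [0°, 360°): 147.883°.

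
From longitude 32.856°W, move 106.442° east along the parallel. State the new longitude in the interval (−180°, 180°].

73.586°E

Start at -32.856°; shift +106.442° → +73.586°.
+73.586° already lies in (−180°, 180°].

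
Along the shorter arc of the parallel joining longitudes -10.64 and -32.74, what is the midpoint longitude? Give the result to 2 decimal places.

-21.69°

Signed shortest Δλ from -10.64° to -32.74° is -22.10°.
Midpoint longitude = -10.64° + (-22.10°)/2 = -10.64° − 11.05° = -21.69°.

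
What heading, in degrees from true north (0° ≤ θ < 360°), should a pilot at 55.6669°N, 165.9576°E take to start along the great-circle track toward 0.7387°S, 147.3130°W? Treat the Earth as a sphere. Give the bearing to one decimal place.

Δλ = -147.3130 − 165.9576 = -313.2706°; wrapped into (−180°, 180°]: 46.7294°.
θ = atan2( sin Δλ · cos φ₂ , cos φ₁ · sin φ₂ − sin φ₁ · cos φ₂ · cos Δλ )
  = atan2(0.72806, -0.57325) = 128.215° → normalised to [0°, 360°): 128.215°.

128.2°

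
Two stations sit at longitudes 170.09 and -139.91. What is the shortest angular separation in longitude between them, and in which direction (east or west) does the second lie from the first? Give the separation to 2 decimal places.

Raw difference: -139.91 − 170.09 = -310.0°.
Normalise into (−180°, 180°]: -310.0° + 360° = 50.0°.
Positive ⇒ the second point lies to the east; separation 50.00°.

50.00° east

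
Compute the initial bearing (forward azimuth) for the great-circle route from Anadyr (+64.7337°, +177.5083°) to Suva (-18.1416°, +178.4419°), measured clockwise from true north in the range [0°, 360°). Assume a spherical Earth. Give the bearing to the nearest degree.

179°

Δλ = 178.4419 − 177.5083 = 0.9336°.
θ = atan2( sin Δλ · cos φ₂ , cos φ₁ · sin φ₂ − sin φ₁ · cos φ₂ · cos Δλ )
  = atan2(0.01548, -0.99216) = 179.106° → normalised to [0°, 360°): 179.106°.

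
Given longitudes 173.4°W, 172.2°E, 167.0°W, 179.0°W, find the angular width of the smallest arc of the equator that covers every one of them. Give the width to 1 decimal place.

Sort the longitudes: -179.0°, -173.4°, -167.0°, +172.2°.
Eastward gaps between consecutive values (wrapping around): 5.6°, 6.4°, 339.2°, 8.8°.
Largest gap = 339.2° ⇒ minimal covering band is its complement: 360° − 339.2° = 20.8°.
Band runs from +172.2° eastward to -167.0°, crossing the antimeridian.

20.8°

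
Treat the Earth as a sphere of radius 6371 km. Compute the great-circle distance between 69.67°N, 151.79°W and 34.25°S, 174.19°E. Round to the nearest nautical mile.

Δλ = 174.19 − -151.79 = 325.98°; wrapped into (−180°, 180°]: -34.02°.
Δφ = -34.25 − 69.67 = -103.92°.
a = sin²(Δφ/2) + cos φ₁ · cos φ₂ · sin²(Δλ/2) = 0.644860.
c = 2·atan2(√a, √(1−a)) = 1.86473 rad → d = 6371·c ≈ 11880.20 km ≈ 6414.79 nmi.

6415 nmi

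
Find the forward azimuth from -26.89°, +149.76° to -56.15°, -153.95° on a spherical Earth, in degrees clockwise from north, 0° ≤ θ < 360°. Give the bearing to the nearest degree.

142°

Δλ = -153.95 − 149.76 = -303.71°; wrapped into (−180°, 180°]: 56.29°.
θ = atan2( sin Δλ · cos φ₂ , cos φ₁ · sin φ₂ − sin φ₁ · cos φ₂ · cos Δλ )
  = atan2(0.46336, -0.60088) = 142.363° → normalised to [0°, 360°): 142.363°.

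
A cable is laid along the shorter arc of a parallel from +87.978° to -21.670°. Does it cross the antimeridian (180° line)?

Signed shortest Δλ = ((-21.670 − 87.978 + 180) mod 360) − 180 = -109.648°.
Going west by 109.648° from +87.978° reaches -21.670° without touching 180°.

No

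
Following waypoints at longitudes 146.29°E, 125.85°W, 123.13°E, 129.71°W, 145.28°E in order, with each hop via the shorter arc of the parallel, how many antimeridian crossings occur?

4

Leg 1: +146.29° → -125.85°, shortest Δλ = 87.86° (east) — crosses 180°.
Leg 2: -125.85° → +123.13°, shortest Δλ = -111.02° (west) — crosses 180°.
Leg 3: +123.13° → -129.71°, shortest Δλ = 107.16° (east) — crosses 180°.
Leg 4: -129.71° → +145.28°, shortest Δλ = -85.01° (west) — crosses 180°.
Total crossings: 4.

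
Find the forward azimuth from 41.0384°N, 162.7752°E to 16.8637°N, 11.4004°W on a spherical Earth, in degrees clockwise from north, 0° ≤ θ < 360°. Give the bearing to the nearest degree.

Δλ = -11.4004 − 162.7752 = -174.1756°.
θ = atan2( sin Δλ · cos φ₂ , cos φ₁ · sin φ₂ − sin φ₁ · cos φ₂ · cos Δλ )
  = atan2(-0.09712, 0.84390) = -6.565° → normalised to [0°, 360°): 353.435°.

353°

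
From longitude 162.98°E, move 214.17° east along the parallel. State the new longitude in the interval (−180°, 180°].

Start at +162.98°; shift +214.17° → +377.15°.
+377.15° lies outside (−180°, 180°]; subtract 360° → +17.15°.

17.15°E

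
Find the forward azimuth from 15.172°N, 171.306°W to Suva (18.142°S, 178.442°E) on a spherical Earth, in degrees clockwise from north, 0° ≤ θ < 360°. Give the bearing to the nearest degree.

Δλ = 178.442 − -171.306 = 349.748°; wrapped into (−180°, 180°]: -10.252°.
θ = atan2( sin Δλ · cos φ₂ , cos φ₁ · sin φ₂ − sin φ₁ · cos φ₂ · cos Δλ )
  = atan2(-0.16913, -0.54526) = -162.767° → normalised to [0°, 360°): 197.233°.

197°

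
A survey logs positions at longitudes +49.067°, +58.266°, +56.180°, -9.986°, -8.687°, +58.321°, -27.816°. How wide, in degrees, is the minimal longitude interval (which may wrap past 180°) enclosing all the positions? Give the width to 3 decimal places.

86.137°

Sort the longitudes: -27.816°, -9.986°, -8.687°, +49.067°, +56.180°, +58.266°, +58.321°.
Eastward gaps between consecutive values (wrapping around): 17.830°, 1.299°, 57.754°, 7.113°, 2.086°, 0.055°, 273.863°.
Largest gap = 273.863° ⇒ minimal covering band is its complement: 360° − 273.863° = 86.137°.
Band runs from -27.816° eastward to +58.321°.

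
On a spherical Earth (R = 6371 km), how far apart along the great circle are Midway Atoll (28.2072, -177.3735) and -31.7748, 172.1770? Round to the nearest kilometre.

Δλ = 172.1770 − -177.3735 = 349.5505°; wrapped into (−180°, 180°]: -10.4495°.
Δφ = -31.7748 − 28.2072 = -59.9820°.
a = sin²(Δφ/2) + cos φ₁ · cos φ₂ · sin²(Δλ/2) = 0.256076.
c = 2·atan2(√a, √(1−a)) = 1.06117 rad → d = 6371·c ≈ 6760.74 km.

6761 km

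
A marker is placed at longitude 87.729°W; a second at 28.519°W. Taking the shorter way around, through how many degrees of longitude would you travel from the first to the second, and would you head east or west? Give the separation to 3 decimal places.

59.210° east

Raw difference: -28.519 − -87.729 = 59.21°.
Normalise into (−180°, 180°]: 59.21° stays 59.21°.
Positive ⇒ the second point lies to the east; separation 59.210°.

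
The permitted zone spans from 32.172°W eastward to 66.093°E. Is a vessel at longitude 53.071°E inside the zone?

Band width going east from -32.172° to +66.093°: ((66.093 − -32.172) mod 360) = 98.265°.
Offset of +53.071° east of the west edge: ((53.071 − -32.172) mod 360) = 85.243°.
85.243° ≤ 98.265° ⇒ inside.

Yes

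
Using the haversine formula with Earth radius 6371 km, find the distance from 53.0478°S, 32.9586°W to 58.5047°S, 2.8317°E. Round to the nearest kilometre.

Δλ = 2.8317 − -32.9586 = 35.7903°.
Δφ = -58.5047 − -53.0478 = -5.4569°.
a = sin²(Δφ/2) + cos φ₁ · cos φ₂ · sin²(Δλ/2) = 0.031919.
c = 2·atan2(√a, √(1−a)) = 0.35925 rad → d = 6371·c ≈ 2288.75 km.

2289 km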